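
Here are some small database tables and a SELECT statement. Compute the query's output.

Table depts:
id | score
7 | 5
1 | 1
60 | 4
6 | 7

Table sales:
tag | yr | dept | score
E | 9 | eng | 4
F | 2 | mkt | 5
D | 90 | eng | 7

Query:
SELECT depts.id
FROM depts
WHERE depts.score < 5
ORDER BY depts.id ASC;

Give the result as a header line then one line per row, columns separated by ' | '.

After WHERE (2 rows):
depts.id | depts.score
1 | 1
60 | 4
After SELECT (2 rows):
depts.id
1
60
After ORDER BY (2 rows):
depts.id
1
60

== RESULT ==
depts.id
1
60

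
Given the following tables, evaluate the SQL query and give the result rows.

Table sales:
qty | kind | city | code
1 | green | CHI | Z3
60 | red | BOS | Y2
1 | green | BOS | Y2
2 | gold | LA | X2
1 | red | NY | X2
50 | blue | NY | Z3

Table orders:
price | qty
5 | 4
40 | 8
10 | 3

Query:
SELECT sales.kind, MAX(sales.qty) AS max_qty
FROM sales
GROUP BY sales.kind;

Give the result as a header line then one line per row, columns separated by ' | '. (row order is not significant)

== RESULT ==
sales.kind | max_qty
green | 1
red | 60
gold | 2
blue | 50

Derivation:
After GROUP BY (4 rows):
sales.kind | max_qty
green | 1
red | 60
gold | 2
blue | 50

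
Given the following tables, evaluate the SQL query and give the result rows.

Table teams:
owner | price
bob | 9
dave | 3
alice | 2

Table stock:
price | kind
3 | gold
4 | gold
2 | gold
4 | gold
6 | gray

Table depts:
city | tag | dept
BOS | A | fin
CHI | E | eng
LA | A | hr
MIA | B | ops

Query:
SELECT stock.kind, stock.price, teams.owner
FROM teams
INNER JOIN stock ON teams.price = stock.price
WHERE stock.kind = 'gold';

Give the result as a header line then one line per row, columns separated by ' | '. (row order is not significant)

After JOIN stock (2 rows):
teams.owner | teams.price | stock.price | stock.kind
dave | 3 | 3 | gold
alice | 2 | 2 | gold
After WHERE (2 rows):
teams.owner | teams.price | stock.price | stock.kind
dave | 3 | 3 | gold
alice | 2 | 2 | gold
After SELECT (2 rows):
stock.kind | stock.price | teams.owner
gold | 3 | dave
gold | 2 | alice

== RESULT ==
stock.kind | stock.price | teams.owner
gold | 3 | dave
gold | 2 | alice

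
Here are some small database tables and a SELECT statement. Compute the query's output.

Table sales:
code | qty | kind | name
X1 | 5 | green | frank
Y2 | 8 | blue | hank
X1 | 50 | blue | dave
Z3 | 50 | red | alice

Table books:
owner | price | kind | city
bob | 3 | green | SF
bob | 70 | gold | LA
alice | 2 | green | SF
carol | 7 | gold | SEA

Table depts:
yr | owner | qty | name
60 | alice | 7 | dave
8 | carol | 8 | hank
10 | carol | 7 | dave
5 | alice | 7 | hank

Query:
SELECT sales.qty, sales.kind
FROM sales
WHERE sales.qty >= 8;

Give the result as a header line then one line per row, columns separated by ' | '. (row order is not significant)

After WHERE (3 rows):
sales.code | sales.qty | sales.kind | sales.name
Y2 | 8 | blue | hank
X1 | 50 | blue | dave
Z3 | 50 | red | alice
After SELECT (3 rows):
sales.qty | sales.kind
8 | blue
50 | blue
50 | red

== RESULT ==
sales.qty | sales.kind
8 | blue
50 | blue
50 | red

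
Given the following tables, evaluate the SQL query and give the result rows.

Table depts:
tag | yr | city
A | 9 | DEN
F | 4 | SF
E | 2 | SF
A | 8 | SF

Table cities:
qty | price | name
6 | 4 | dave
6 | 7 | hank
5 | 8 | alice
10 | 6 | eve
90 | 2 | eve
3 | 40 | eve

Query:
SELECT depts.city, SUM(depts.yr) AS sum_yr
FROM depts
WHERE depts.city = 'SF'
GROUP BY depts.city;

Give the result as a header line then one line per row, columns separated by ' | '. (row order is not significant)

After WHERE (3 rows):
depts.tag | depts.yr | depts.city
F | 4 | SF
E | 2 | SF
A | 8 | SF
After GROUP BY (1 rows):
depts.city | sum_yr
SF | 14

== RESULT ==
depts.city | sum_yr
SF | 14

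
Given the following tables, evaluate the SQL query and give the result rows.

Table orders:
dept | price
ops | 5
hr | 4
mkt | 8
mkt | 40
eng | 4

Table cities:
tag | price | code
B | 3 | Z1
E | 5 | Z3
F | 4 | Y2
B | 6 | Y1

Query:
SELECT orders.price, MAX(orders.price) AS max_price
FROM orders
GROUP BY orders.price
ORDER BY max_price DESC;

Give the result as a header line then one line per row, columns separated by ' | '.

After GROUP BY (4 rows):
orders.price | max_price
5 | 5
4 | 4
8 | 8
40 | 40
After ORDER BY (4 rows):
orders.price | max_price
40 | 40
8 | 8
5 | 5
4 | 4

== RESULT ==
orders.price | max_price
40 | 40
8 | 8
5 | 5
4 | 4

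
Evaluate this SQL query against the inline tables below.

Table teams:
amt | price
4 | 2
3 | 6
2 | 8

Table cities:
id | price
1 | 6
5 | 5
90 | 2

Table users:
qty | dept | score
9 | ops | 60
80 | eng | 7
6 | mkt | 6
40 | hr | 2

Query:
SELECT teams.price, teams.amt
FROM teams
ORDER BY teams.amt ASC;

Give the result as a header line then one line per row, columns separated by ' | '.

== RESULT ==
teams.price | teams.amt
8 | 2
6 | 3
2 | 4

Derivation:
After SELECT (3 rows):
teams.price | teams.amt
2 | 4
6 | 3
8 | 2
After ORDER BY (3 rows):
teams.price | teams.amt
8 | 2
6 | 3
2 | 4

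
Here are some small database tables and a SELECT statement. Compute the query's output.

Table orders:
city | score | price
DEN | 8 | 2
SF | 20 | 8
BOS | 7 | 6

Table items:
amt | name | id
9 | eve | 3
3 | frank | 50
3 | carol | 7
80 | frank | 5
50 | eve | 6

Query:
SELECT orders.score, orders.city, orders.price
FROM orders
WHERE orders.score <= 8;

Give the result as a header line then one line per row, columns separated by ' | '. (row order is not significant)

After WHERE (2 rows):
orders.city | orders.score | orders.price
DEN | 8 | 2
BOS | 7 | 6
After SELECT (2 rows):
orders.score | orders.city | orders.price
8 | DEN | 2
7 | BOS | 6

== RESULT ==
orders.score | orders.city | orders.price
8 | DEN | 2
7 | BOS | 6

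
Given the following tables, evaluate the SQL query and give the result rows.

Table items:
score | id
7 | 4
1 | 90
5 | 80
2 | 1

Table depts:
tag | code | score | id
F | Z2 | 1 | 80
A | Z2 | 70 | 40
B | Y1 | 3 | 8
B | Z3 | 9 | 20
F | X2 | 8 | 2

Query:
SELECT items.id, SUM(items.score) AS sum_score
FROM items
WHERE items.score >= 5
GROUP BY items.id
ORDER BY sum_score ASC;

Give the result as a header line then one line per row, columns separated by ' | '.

After WHERE (2 rows):
items.score | items.id
7 | 4
5 | 80
After GROUP BY (2 rows):
items.id | sum_score
4 | 7
80 | 5
After ORDER BY (2 rows):
items.id | sum_score
80 | 5
4 | 7

== RESULT ==
items.id | sum_score
80 | 5
4 | 7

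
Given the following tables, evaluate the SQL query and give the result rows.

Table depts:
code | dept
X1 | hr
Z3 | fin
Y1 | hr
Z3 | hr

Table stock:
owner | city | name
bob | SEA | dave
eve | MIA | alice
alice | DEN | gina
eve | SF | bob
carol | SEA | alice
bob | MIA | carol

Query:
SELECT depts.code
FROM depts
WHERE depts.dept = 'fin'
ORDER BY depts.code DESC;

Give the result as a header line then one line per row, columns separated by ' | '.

== RESULT ==
depts.code
Z3

Derivation:
After WHERE (1 rows):
depts.code | depts.dept
Z3 | fin
After SELECT (1 rows):
depts.code
Z3
After ORDER BY (1 rows):
depts.code
Z3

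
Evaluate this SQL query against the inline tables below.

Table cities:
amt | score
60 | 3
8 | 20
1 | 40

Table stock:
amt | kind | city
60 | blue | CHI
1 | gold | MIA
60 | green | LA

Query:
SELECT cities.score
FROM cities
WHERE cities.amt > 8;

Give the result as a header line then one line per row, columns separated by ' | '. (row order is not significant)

== RESULT ==
cities.score
3

Derivation:
After WHERE (1 rows):
cities.amt | cities.score
60 | 3
After SELECT (1 rows):
cities.score
3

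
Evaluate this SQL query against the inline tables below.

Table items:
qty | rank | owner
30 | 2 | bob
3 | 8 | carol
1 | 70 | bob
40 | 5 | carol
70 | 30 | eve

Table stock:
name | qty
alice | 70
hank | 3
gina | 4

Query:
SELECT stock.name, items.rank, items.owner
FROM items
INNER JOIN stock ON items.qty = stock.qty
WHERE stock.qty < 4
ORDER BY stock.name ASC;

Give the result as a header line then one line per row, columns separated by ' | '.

After JOIN stock (2 rows):
items.qty | items.rank | items.owner | stock.name | stock.qty
3 | 8 | carol | hank | 3
70 | 30 | eve | alice | 70
After WHERE (1 rows):
items.qty | items.rank | items.owner | stock.name | stock.qty
3 | 8 | carol | hank | 3
After SELECT (1 rows):
stock.name | items.rank | items.owner
hank | 8 | carol
After ORDER BY (1 rows):
stock.name | items.rank | items.owner
hank | 8 | carol

== RESULT ==
stock.name | items.rank | items.owner
hank | 8 | carol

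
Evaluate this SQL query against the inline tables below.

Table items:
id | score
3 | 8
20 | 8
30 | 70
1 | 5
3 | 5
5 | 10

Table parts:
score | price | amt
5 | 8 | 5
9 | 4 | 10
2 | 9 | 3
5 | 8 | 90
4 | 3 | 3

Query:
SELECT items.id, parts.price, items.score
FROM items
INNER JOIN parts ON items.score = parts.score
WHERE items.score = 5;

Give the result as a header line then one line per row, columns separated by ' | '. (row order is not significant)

After JOIN parts (4 rows):
items.id | items.score | parts.score | parts.price | parts.amt
1 | 5 | 5 | 8 | 5
1 | 5 | 5 | 8 | 90
3 | 5 | 5 | 8 | 5
3 | 5 | 5 | 8 | 90
After WHERE (4 rows):
items.id | items.score | parts.score | parts.price | parts.amt
1 | 5 | 5 | 8 | 5
1 | 5 | 5 | 8 | 90
3 | 5 | 5 | 8 | 5
3 | 5 | 5 | 8 | 90
After SELECT (4 rows):
items.id | parts.price | items.score
1 | 8 | 5
1 | 8 | 5
3 | 8 | 5
3 | 8 | 5

== RESULT ==
items.id | parts.price | items.score
1 | 8 | 5
1 | 8 | 5
3 | 8 | 5
3 | 8 | 5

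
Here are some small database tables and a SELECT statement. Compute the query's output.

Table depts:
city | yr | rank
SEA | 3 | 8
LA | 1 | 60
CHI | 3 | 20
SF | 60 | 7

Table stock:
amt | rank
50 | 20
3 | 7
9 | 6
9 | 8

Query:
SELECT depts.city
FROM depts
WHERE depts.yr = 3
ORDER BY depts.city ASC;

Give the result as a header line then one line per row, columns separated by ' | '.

After WHERE (2 rows):
depts.city | depts.yr | depts.rank
SEA | 3 | 8
CHI | 3 | 20
After SELECT (2 rows):
depts.city
SEA
CHI
After ORDER BY (2 rows):
depts.city
CHI
SEA

== RESULT ==
depts.city
CHI
SEA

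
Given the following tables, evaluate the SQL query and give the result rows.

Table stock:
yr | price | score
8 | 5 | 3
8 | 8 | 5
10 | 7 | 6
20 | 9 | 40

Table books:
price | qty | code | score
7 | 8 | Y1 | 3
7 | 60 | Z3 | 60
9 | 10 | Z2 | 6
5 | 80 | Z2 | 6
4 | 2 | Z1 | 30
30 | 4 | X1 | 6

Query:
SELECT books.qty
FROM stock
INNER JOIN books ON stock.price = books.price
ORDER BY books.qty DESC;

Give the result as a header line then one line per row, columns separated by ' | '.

After JOIN books (4 rows):
stock.yr | stock.price | stock.score | books.price | books.qty | books.code | books.score
8 | 5 | 3 | 5 | 80 | Z2 | 6
10 | 7 | 6 | 7 | 8 | Y1 | 3
10 | 7 | 6 | 7 | 60 | Z3 | 60
20 | 9 | 40 | 9 | 10 | Z2 | 6
After SELECT (4 rows):
books.qty
80
8
60
10
After ORDER BY (4 rows):
books.qty
80
60
10
8

== RESULT ==
books.qty
80
60
10
8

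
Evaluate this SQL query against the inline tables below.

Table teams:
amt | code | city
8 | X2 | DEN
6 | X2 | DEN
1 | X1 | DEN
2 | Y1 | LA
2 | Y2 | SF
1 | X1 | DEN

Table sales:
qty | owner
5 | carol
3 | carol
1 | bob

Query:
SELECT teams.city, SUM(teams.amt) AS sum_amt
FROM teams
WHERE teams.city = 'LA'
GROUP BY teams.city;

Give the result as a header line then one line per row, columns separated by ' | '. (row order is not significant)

== RESULT ==
teams.city | sum_amt
LA | 2

Derivation:
After WHERE (1 rows):
teams.amt | teams.code | teams.city
2 | Y1 | LA
After GROUP BY (1 rows):
teams.city | sum_amt
LA | 2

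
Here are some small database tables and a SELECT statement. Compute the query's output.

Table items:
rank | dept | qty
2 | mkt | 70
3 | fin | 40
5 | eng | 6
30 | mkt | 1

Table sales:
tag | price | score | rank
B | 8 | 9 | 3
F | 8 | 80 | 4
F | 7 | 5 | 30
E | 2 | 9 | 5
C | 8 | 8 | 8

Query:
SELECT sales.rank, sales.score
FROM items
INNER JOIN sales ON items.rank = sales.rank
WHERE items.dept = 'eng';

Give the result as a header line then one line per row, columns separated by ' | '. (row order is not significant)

== RESULT ==
sales.rank | sales.score
5 | 9

Derivation:
After JOIN sales (3 rows):
items.rank | items.dept | items.qty | sales.tag | sales.price | sales.score | sales.rank
3 | fin | 40 | B | 8 | 9 | 3
5 | eng | 6 | E | 2 | 9 | 5
30 | mkt | 1 | F | 7 | 5 | 30
After WHERE (1 rows):
items.rank | items.dept | items.qty | sales.tag | sales.price | sales.score | sales.rank
5 | eng | 6 | E | 2 | 9 | 5
After SELECT (1 rows):
sales.rank | sales.score
5 | 9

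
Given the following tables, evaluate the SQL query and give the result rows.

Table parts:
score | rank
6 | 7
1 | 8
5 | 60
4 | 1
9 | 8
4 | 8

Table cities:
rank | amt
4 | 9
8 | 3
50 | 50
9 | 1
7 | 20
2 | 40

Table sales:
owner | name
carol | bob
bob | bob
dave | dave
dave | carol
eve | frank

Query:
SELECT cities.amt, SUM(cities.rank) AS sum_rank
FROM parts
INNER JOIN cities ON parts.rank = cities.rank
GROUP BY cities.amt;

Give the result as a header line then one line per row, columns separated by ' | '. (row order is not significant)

== RESULT ==
cities.amt | sum_rank
20 | 7
3 | 24

Derivation:
After JOIN cities (4 rows):
parts.score | parts.rank | cities.rank | cities.amt
6 | 7 | 7 | 20
1 | 8 | 8 | 3
9 | 8 | 8 | 3
4 | 8 | 8 | 3
After GROUP BY (2 rows):
cities.amt | sum_rank
20 | 7
3 | 24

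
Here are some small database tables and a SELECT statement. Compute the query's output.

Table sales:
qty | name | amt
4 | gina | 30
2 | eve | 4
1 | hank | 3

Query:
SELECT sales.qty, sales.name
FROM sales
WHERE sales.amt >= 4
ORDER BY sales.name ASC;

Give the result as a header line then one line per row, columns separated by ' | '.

== RESULT ==
sales.qty | sales.name
2 | eve
4 | gina

Derivation:
After WHERE (2 rows):
sales.qty | sales.name | sales.amt
4 | gina | 30
2 | eve | 4
After SELECT (2 rows):
sales.qty | sales.name
4 | gina
2 | eve
After ORDER BY (2 rows):
sales.qty | sales.name
2 | eve
4 | gina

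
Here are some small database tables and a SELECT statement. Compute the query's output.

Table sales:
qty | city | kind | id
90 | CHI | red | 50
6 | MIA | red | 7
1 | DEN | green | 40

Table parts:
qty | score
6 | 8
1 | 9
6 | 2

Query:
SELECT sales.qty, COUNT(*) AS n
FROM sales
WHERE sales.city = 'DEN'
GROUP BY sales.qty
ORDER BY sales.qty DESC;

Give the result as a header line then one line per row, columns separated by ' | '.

== RESULT ==
sales.qty | n
1 | 1

Derivation:
After WHERE (1 rows):
sales.qty | sales.city | sales.kind | sales.id
1 | DEN | green | 40
After GROUP BY (1 rows):
sales.qty | n
1 | 1
After ORDER BY (1 rows):
sales.qty | n
1 | 1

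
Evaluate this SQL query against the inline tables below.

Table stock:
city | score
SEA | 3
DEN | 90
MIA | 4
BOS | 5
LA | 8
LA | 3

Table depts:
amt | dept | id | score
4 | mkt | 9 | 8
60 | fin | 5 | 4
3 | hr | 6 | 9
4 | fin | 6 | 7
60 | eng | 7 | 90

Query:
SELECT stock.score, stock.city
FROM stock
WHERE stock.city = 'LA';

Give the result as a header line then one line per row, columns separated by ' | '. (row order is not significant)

After WHERE (2 rows):
stock.city | stock.score
LA | 8
LA | 3
After SELECT (2 rows):
stock.score | stock.city
8 | LA
3 | LA

== RESULT ==
stock.score | stock.city
8 | LA
3 | LA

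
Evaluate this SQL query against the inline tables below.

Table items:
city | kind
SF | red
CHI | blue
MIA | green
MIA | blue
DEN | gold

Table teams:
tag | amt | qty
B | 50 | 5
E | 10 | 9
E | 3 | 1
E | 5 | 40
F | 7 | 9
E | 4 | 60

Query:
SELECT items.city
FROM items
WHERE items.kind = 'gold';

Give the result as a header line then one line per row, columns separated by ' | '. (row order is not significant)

== RESULT ==
items.city
DEN

Derivation:
After WHERE (1 rows):
items.city | items.kind
DEN | gold
After SELECT (1 rows):
items.city
DEN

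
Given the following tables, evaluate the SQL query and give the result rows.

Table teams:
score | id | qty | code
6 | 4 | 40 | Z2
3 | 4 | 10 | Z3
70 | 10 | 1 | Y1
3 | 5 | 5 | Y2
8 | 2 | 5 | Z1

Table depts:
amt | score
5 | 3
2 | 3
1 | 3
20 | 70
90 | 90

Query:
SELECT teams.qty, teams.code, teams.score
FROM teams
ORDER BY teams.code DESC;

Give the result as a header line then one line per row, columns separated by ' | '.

After SELECT (5 rows):
teams.qty | teams.code | teams.score
40 | Z2 | 6
10 | Z3 | 3
1 | Y1 | 70
5 | Y2 | 3
5 | Z1 | 8
After ORDER BY (5 rows):
teams.qty | teams.code | teams.score
10 | Z3 | 3
40 | Z2 | 6
5 | Z1 | 8
5 | Y2 | 3
1 | Y1 | 70

== RESULT ==
teams.qty | teams.code | teams.score
10 | Z3 | 3
40 | Z2 | 6
5 | Z1 | 8
5 | Y2 | 3
1 | Y1 | 70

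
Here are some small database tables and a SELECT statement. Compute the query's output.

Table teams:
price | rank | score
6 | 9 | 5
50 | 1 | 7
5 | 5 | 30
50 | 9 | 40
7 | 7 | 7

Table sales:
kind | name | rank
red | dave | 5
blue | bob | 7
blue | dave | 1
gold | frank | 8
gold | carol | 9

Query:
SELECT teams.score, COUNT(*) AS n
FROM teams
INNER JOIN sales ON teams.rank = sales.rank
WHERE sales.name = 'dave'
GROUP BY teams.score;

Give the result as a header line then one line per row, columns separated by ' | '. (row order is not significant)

After JOIN sales (5 rows):
teams.price | teams.rank | teams.score | sales.kind | sales.name | sales.rank
6 | 9 | 5 | gold | carol | 9
50 | 1 | 7 | blue | dave | 1
5 | 5 | 30 | red | dave | 5
50 | 9 | 40 | gold | carol | 9
7 | 7 | 7 | blue | bob | 7
After WHERE (2 rows):
teams.price | teams.rank | teams.score | sales.kind | sales.name | sales.rank
50 | 1 | 7 | blue | dave | 1
5 | 5 | 30 | red | dave | 5
After GROUP BY (2 rows):
teams.score | n
7 | 1
30 | 1

== RESULT ==
teams.score | n
7 | 1
30 | 1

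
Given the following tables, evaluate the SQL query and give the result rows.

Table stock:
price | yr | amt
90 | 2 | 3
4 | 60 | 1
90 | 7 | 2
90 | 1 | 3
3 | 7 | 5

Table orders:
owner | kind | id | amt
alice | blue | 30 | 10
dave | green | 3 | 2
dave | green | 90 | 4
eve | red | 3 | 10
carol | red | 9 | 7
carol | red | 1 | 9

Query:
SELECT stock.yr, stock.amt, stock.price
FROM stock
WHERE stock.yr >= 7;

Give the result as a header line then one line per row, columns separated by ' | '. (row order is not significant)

== RESULT ==
stock.yr | stock.amt | stock.price
60 | 1 | 4
7 | 2 | 90
7 | 5 | 3

Derivation:
After WHERE (3 rows):
stock.price | stock.yr | stock.amt
4 | 60 | 1
90 | 7 | 2
3 | 7 | 5
After SELECT (3 rows):
stock.yr | stock.amt | stock.price
60 | 1 | 4
7 | 2 | 90
7 | 5 | 3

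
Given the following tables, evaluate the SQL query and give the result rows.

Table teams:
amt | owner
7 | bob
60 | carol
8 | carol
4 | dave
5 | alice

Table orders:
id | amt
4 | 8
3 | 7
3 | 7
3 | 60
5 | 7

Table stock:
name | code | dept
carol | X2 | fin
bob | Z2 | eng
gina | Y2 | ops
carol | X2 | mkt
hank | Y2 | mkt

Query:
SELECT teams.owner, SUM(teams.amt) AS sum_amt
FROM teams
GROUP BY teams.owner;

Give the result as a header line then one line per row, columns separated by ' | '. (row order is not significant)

== RESULT ==
teams.owner | sum_amt
bob | 7
carol | 68
dave | 4
alice | 5

Derivation:
After GROUP BY (4 rows):
teams.owner | sum_amt
bob | 7
carol | 68
dave | 4
alice | 5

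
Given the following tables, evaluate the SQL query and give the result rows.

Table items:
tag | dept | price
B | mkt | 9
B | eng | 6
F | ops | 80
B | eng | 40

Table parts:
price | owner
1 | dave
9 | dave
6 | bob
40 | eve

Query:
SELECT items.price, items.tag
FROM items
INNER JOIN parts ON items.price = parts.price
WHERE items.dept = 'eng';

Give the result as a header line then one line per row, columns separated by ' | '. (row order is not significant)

== RESULT ==
items.price | items.tag
6 | B
40 | B

Derivation:
After JOIN parts (3 rows):
items.tag | items.dept | items.price | parts.price | parts.owner
B | mkt | 9 | 9 | dave
B | eng | 6 | 6 | bob
B | eng | 40 | 40 | eve
After WHERE (2 rows):
items.tag | items.dept | items.price | parts.price | parts.owner
B | eng | 6 | 6 | bob
B | eng | 40 | 40 | eve
After SELECT (2 rows):
items.price | items.tag
6 | B
40 | B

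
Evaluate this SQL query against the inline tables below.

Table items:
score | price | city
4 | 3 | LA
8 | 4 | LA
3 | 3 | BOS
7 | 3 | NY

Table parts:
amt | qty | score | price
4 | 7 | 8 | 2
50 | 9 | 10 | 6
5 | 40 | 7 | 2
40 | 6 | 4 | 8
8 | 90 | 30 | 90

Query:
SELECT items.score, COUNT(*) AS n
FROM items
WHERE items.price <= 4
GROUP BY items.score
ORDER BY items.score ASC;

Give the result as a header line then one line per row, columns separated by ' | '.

== RESULT ==
items.score | n
3 | 1
4 | 1
7 | 1
8 | 1

Derivation:
After WHERE (4 rows):
items.score | items.price | items.city
4 | 3 | LA
8 | 4 | LA
3 | 3 | BOS
7 | 3 | NY
After GROUP BY (4 rows):
items.score | n
4 | 1
8 | 1
3 | 1
7 | 1
After ORDER BY (4 rows):
items.score | n
3 | 1
4 | 1
7 | 1
8 | 1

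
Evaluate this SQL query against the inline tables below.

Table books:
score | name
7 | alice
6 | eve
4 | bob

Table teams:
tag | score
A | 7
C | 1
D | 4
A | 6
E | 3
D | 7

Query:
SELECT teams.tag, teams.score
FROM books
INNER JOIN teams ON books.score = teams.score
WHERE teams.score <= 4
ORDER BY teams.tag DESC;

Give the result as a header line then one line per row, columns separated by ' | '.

After JOIN teams (4 rows):
books.score | books.name | teams.tag | teams.score
7 | alice | A | 7
7 | alice | D | 7
6 | eve | A | 6
4 | bob | D | 4
After WHERE (1 rows):
books.score | books.name | teams.tag | teams.score
4 | bob | D | 4
After SELECT (1 rows):
teams.tag | teams.score
D | 4
After ORDER BY (1 rows):
teams.tag | teams.score
D | 4

== RESULT ==
teams.tag | teams.score
D | 4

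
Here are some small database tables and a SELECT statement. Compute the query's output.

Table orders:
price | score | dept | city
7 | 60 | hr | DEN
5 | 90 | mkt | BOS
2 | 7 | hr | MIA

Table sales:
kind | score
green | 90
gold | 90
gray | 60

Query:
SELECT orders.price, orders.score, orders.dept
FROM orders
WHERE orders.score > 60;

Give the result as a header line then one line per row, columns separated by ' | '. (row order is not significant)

== RESULT ==
orders.price | orders.score | orders.dept
5 | 90 | mkt

Derivation:
After WHERE (1 rows):
orders.price | orders.score | orders.dept | orders.city
5 | 90 | mkt | BOS
After SELECT (1 rows):
orders.price | orders.score | orders.dept
5 | 90 | mkt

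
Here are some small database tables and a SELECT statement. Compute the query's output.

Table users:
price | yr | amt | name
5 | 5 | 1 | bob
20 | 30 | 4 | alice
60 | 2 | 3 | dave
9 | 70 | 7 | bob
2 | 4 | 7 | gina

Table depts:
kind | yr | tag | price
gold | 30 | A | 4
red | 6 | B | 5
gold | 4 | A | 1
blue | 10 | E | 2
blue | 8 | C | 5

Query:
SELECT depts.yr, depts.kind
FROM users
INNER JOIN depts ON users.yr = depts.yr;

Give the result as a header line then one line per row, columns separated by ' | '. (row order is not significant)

After JOIN depts (2 rows):
users.price | users.yr | users.amt | users.name | depts.kind | depts.yr | depts.tag | depts.price
20 | 30 | 4 | alice | gold | 30 | A | 4
2 | 4 | 7 | gina | gold | 4 | A | 1
After SELECT (2 rows):
depts.yr | depts.kind
30 | gold
4 | gold

== RESULT ==
depts.yr | depts.kind
30 | gold
4 | gold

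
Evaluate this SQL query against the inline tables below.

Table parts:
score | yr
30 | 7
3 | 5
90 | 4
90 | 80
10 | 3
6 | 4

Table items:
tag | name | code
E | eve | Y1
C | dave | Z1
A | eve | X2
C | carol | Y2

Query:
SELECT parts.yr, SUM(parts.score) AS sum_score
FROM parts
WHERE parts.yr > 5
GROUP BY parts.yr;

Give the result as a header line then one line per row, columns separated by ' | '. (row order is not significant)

== RESULT ==
parts.yr | sum_score
7 | 30
80 | 90

Derivation:
After WHERE (2 rows):
parts.score | parts.yr
30 | 7
90 | 80
After GROUP BY (2 rows):
parts.yr | sum_score
7 | 30
80 | 90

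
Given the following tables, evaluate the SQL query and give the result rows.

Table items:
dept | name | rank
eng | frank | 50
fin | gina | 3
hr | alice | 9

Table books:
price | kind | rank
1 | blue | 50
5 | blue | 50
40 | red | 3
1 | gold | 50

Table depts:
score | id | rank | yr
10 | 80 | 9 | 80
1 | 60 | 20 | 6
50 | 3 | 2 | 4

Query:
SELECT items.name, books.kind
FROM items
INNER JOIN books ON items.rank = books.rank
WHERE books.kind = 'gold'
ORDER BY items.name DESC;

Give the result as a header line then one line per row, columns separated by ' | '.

After JOIN books (4 rows):
items.dept | items.name | items.rank | books.price | books.kind | books.rank
eng | frank | 50 | 1 | blue | 50
eng | frank | 50 | 5 | blue | 50
eng | frank | 50 | 1 | gold | 50
fin | gina | 3 | 40 | red | 3
After WHERE (1 rows):
items.dept | items.name | items.rank | books.price | books.kind | books.rank
eng | frank | 50 | 1 | gold | 50
After SELECT (1 rows):
items.name | books.kind
frank | gold
After ORDER BY (1 rows):
items.name | books.kind
frank | gold

== RESULT ==
items.name | books.kind
frank | gold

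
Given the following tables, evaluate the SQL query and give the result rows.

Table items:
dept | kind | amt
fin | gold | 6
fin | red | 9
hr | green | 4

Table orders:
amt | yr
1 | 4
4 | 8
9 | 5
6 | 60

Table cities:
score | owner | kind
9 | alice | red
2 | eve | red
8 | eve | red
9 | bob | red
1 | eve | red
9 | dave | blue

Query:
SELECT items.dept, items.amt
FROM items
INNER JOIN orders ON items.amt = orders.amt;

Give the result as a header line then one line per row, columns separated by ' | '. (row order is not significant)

== RESULT ==
items.dept | items.amt
fin | 6
fin | 9
hr | 4

Derivation:
After JOIN orders (3 rows):
items.dept | items.kind | items.amt | orders.amt | orders.yr
fin | gold | 6 | 6 | 60
fin | red | 9 | 9 | 5
hr | green | 4 | 4 | 8
After SELECT (3 rows):
items.dept | items.amt
fin | 6
fin | 9
hr | 4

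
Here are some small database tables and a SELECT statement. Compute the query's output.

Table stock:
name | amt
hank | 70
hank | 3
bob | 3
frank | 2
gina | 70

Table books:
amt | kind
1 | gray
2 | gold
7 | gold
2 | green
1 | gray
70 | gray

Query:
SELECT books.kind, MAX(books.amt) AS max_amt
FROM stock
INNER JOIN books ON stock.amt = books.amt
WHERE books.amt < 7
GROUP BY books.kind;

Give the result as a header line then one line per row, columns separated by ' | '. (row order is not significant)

== RESULT ==
books.kind | max_amt
gold | 2
green | 2

Derivation:
After JOIN books (4 rows):
stock.name | stock.amt | books.amt | books.kind
hank | 70 | 70 | gray
frank | 2 | 2 | gold
frank | 2 | 2 | green
gina | 70 | 70 | gray
After WHERE (2 rows):
stock.name | stock.amt | books.amt | books.kind
frank | 2 | 2 | gold
frank | 2 | 2 | green
After GROUP BY (2 rows):
books.kind | max_amt
gold | 2
green | 2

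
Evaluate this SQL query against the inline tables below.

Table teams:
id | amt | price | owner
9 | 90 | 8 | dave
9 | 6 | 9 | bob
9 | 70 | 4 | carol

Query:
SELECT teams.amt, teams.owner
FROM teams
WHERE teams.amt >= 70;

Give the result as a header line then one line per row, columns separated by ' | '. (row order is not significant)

After WHERE (2 rows):
teams.id | teams.amt | teams.price | teams.owner
9 | 90 | 8 | dave
9 | 70 | 4 | carol
After SELECT (2 rows):
teams.amt | teams.owner
90 | dave
70 | carol

== RESULT ==
teams.amt | teams.owner
90 | dave
70 | carol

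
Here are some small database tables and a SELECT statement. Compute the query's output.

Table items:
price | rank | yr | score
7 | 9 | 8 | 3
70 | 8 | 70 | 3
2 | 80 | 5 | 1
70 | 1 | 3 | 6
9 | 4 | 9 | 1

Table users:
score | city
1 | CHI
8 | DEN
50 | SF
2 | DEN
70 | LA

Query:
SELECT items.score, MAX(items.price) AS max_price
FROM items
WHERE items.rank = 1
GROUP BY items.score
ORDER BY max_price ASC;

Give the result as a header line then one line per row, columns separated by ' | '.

== RESULT ==
items.score | max_price
6 | 70

Derivation:
After WHERE (1 rows):
items.price | items.rank | items.yr | items.score
70 | 1 | 3 | 6
After GROUP BY (1 rows):
items.score | max_price
6 | 70
After ORDER BY (1 rows):
items.score | max_price
6 | 70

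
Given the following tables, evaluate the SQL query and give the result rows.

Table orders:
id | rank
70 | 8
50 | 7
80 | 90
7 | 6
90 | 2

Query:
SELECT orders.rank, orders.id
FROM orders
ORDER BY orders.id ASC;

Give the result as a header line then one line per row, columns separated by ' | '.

== RESULT ==
orders.rank | orders.id
6 | 7
7 | 50
8 | 70
90 | 80
2 | 90

Derivation:
After SELECT (5 rows):
orders.rank | orders.id
8 | 70
7 | 50
90 | 80
6 | 7
2 | 90
After ORDER BY (5 rows):
orders.rank | orders.id
6 | 7
7 | 50
8 | 70
90 | 80
2 | 90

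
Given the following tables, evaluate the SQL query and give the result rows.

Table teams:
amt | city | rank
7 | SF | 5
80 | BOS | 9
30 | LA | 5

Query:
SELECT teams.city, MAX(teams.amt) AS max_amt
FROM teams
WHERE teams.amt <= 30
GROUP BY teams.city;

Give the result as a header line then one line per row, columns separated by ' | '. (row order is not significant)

After WHERE (2 rows):
teams.amt | teams.city | teams.rank
7 | SF | 5
30 | LA | 5
After GROUP BY (2 rows):
teams.city | max_amt
SF | 7
LA | 30

== RESULT ==
teams.city | max_amt
SF | 7
LA | 30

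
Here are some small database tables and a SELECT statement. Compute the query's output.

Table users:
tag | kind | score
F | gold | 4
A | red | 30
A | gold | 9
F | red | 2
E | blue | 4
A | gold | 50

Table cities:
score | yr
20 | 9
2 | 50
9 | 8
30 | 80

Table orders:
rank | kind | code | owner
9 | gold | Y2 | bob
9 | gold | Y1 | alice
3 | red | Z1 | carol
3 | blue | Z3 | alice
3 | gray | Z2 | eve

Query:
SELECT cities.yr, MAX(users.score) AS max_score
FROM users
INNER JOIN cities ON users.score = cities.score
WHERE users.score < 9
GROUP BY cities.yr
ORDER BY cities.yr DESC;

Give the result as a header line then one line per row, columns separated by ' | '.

After JOIN cities (3 rows):
users.tag | users.kind | users.score | cities.score | cities.yr
A | red | 30 | 30 | 80
A | gold | 9 | 9 | 8
F | red | 2 | 2 | 50
After WHERE (1 rows):
users.tag | users.kind | users.score | cities.score | cities.yr
F | red | 2 | 2 | 50
After GROUP BY (1 rows):
cities.yr | max_score
50 | 2
After ORDER BY (1 rows):
cities.yr | max_score
50 | 2

== RESULT ==
cities.yr | max_score
50 | 2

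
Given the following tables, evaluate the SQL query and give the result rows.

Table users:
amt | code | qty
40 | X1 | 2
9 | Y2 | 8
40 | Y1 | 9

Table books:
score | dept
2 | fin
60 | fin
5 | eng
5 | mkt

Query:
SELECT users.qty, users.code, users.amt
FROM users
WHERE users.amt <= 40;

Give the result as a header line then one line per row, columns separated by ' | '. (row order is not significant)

== RESULT ==
users.qty | users.code | users.amt
2 | X1 | 40
8 | Y2 | 9
9 | Y1 | 40

Derivation:
After WHERE (3 rows):
users.amt | users.code | users.qty
40 | X1 | 2
9 | Y2 | 8
40 | Y1 | 9
After SELECT (3 rows):
users.qty | users.code | users.amt
2 | X1 | 40
8 | Y2 | 9
9 | Y1 | 40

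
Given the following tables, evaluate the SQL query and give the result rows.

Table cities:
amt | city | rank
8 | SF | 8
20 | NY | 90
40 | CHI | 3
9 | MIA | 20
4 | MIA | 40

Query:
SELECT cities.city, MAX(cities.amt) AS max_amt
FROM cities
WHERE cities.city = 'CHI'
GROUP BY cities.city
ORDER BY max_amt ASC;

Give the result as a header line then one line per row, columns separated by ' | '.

== RESULT ==
cities.city | max_amt
CHI | 40

Derivation:
After WHERE (1 rows):
cities.amt | cities.city | cities.rank
40 | CHI | 3
After GROUP BY (1 rows):
cities.city | max_amt
CHI | 40
After ORDER BY (1 rows):
cities.city | max_amt
CHI | 40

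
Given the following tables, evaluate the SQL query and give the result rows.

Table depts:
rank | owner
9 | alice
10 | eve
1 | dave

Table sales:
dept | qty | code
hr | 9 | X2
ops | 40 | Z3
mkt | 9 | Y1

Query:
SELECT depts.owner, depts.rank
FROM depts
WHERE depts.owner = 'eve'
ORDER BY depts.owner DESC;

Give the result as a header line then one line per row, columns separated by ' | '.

After WHERE (1 rows):
depts.rank | depts.owner
10 | eve
After SELECT (1 rows):
depts.owner | depts.rank
eve | 10
After ORDER BY (1 rows):
depts.owner | depts.rank
eve | 10

== RESULT ==
depts.owner | depts.rank
eve | 10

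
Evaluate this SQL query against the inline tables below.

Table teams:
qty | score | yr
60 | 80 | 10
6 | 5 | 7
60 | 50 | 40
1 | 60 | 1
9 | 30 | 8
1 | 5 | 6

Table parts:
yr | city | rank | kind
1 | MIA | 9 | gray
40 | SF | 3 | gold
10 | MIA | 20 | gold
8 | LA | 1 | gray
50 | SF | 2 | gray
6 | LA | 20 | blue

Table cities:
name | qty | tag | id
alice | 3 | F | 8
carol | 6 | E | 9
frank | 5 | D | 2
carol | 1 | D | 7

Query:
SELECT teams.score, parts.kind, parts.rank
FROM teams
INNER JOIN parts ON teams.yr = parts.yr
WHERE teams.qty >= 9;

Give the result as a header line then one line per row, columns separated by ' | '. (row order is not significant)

After JOIN parts (5 rows):
teams.qty | teams.score | teams.yr | parts.yr | parts.city | parts.rank | parts.kind
60 | 80 | 10 | 10 | MIA | 20 | gold
60 | 50 | 40 | 40 | SF | 3 | gold
1 | 60 | 1 | 1 | MIA | 9 | gray
9 | 30 | 8 | 8 | LA | 1 | gray
1 | 5 | 6 | 6 | LA | 20 | blue
After WHERE (3 rows):
teams.qty | teams.score | teams.yr | parts.yr | parts.city | parts.rank | parts.kind
60 | 80 | 10 | 10 | MIA | 20 | gold
60 | 50 | 40 | 40 | SF | 3 | gold
9 | 30 | 8 | 8 | LA | 1 | gray
After SELECT (3 rows):
teams.score | parts.kind | parts.rank
80 | gold | 20
50 | gold | 3
30 | gray | 1

== RESULT ==
teams.score | parts.kind | parts.rank
80 | gold | 20
50 | gold | 3
30 | gray | 1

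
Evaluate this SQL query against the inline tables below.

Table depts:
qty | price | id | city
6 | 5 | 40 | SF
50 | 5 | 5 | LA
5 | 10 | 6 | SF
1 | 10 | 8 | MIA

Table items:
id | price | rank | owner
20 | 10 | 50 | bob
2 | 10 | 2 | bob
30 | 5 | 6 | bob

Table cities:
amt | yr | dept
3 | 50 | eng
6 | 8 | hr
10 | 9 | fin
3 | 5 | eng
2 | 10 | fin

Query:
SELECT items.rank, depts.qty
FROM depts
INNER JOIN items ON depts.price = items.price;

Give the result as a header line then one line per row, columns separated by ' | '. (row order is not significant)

== RESULT ==
items.rank | depts.qty
6 | 6
6 | 50
50 | 5
2 | 5
50 | 1
2 | 1

Derivation:
After JOIN items (6 rows):
depts.qty | depts.price | depts.id | depts.city | items.id | items.price | items.rank | items.owner
6 | 5 | 40 | SF | 30 | 5 | 6 | bob
50 | 5 | 5 | LA | 30 | 5 | 6 | bob
5 | 10 | 6 | SF | 20 | 10 | 50 | bob
5 | 10 | 6 | SF | 2 | 10 | 2 | bob
1 | 10 | 8 | MIA | 20 | 10 | 50 | bob
1 | 10 | 8 | MIA | 2 | 10 | 2 | bob
After SELECT (6 rows):
items.rank | depts.qty
6 | 6
6 | 50
50 | 5
2 | 5
50 | 1
2 | 1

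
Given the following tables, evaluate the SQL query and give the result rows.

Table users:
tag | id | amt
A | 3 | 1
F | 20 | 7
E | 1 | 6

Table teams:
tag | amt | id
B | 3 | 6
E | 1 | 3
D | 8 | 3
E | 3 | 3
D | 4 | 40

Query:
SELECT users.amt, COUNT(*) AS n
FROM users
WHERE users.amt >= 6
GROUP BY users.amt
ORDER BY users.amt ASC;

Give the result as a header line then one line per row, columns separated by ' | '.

After WHERE (2 rows):
users.tag | users.id | users.amt
F | 20 | 7
E | 1 | 6
After GROUP BY (2 rows):
users.amt | n
7 | 1
6 | 1
After ORDER BY (2 rows):
users.amt | n
6 | 1
7 | 1

== RESULT ==
users.amt | n
6 | 1
7 | 1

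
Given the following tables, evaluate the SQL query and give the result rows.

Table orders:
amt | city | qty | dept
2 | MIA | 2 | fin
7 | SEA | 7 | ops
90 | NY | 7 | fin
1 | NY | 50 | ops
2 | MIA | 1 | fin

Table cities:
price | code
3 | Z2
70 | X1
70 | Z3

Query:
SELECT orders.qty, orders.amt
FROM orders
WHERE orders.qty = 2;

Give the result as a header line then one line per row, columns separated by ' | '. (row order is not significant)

== RESULT ==
orders.qty | orders.amt
2 | 2

Derivation:
After WHERE (1 rows):
orders.amt | orders.city | orders.qty | orders.dept
2 | MIA | 2 | fin
After SELECT (1 rows):
orders.qty | orders.amt
2 | 2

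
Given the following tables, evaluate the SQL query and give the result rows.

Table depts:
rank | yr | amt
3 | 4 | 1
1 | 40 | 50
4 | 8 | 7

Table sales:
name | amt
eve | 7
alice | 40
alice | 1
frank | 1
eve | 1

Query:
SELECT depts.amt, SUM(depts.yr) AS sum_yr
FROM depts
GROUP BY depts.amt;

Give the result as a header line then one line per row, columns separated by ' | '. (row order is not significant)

== RESULT ==
depts.amt | sum_yr
1 | 4
50 | 40
7 | 8

Derivation:
After GROUP BY (3 rows):
depts.amt | sum_yr
1 | 4
50 | 40
7 | 8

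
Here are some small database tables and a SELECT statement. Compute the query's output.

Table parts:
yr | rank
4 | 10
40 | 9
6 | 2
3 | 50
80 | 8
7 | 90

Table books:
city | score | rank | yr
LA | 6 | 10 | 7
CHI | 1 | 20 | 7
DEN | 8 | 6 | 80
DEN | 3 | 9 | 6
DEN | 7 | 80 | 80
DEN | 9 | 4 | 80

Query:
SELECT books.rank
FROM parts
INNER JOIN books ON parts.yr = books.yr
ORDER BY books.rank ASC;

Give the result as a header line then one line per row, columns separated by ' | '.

After JOIN books (6 rows):
parts.yr | parts.rank | books.city | books.score | books.rank | books.yr
6 | 2 | DEN | 3 | 9 | 6
80 | 8 | DEN | 8 | 6 | 80
80 | 8 | DEN | 7 | 80 | 80
80 | 8 | DEN | 9 | 4 | 80
7 | 90 | LA | 6 | 10 | 7
7 | 90 | CHI | 1 | 20 | 7
After SELECT (6 rows):
books.rank
9
6
80
4
10
20
After ORDER BY (6 rows):
books.rank
4
6
9
10
20
80

== RESULT ==
books.rank
4
6
9
10
20
80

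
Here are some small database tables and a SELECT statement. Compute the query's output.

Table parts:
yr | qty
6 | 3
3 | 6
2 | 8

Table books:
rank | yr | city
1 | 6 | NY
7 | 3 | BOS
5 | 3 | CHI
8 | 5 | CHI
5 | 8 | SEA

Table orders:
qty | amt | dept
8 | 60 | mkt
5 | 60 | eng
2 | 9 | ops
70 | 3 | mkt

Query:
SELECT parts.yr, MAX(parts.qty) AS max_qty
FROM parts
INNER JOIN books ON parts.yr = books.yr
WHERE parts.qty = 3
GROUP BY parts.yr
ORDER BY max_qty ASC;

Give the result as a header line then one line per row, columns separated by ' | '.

After JOIN books (3 rows):
parts.yr | parts.qty | books.rank | books.yr | books.city
6 | 3 | 1 | 6 | NY
3 | 6 | 7 | 3 | BOS
3 | 6 | 5 | 3 | CHI
After WHERE (1 rows):
parts.yr | parts.qty | books.rank | books.yr | books.city
6 | 3 | 1 | 6 | NY
After GROUP BY (1 rows):
parts.yr | max_qty
6 | 3
After ORDER BY (1 rows):
parts.yr | max_qty
6 | 3

== RESULT ==
parts.yr | max_qty
6 | 3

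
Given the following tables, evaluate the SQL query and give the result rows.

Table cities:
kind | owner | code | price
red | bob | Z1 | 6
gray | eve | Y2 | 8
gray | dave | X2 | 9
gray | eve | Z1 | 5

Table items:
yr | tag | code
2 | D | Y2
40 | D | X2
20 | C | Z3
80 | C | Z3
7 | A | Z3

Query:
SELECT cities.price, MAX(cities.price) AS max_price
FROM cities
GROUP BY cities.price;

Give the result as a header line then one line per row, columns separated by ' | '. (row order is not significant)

== RESULT ==
cities.price | max_price
6 | 6
8 | 8
9 | 9
5 | 5

Derivation:
After GROUP BY (4 rows):
cities.price | max_price
6 | 6
8 | 8
9 | 9
5 | 5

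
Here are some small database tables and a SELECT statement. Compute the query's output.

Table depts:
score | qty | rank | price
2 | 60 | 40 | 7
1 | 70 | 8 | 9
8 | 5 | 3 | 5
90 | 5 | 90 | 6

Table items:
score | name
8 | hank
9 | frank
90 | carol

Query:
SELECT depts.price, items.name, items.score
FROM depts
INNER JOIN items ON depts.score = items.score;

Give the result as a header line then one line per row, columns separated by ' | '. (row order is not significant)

== RESULT ==
depts.price | items.name | items.score
5 | hank | 8
6 | carol | 90

Derivation:
After JOIN items (2 rows):
depts.score | depts.qty | depts.rank | depts.price | items.score | items.name
8 | 5 | 3 | 5 | 8 | hank
90 | 5 | 90 | 6 | 90 | carol
After SELECT (2 rows):
depts.price | items.name | items.score
5 | hank | 8
6 | carol | 90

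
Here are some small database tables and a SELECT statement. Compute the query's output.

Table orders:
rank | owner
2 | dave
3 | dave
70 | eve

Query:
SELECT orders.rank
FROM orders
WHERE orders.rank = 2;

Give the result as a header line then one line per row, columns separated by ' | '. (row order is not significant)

== RESULT ==
orders.rank
2

Derivation:
After WHERE (1 rows):
orders.rank | orders.owner
2 | dave
After SELECT (1 rows):
orders.rank
2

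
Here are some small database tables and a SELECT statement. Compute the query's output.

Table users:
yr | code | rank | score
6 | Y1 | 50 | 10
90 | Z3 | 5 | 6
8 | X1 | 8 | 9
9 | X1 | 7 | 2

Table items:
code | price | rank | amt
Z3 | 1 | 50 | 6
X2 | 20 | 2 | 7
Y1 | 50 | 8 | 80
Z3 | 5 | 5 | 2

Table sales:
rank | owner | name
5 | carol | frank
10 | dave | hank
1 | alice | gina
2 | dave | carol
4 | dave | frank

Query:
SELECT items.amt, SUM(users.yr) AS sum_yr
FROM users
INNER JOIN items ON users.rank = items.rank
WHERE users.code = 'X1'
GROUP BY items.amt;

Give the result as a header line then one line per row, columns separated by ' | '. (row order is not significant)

After JOIN items (3 rows):
users.yr | users.code | users.rank | users.score | items.code | items.price | items.rank | items.amt
6 | Y1 | 50 | 10 | Z3 | 1 | 50 | 6
90 | Z3 | 5 | 6 | Z3 | 5 | 5 | 2
8 | X1 | 8 | 9 | Y1 | 50 | 8 | 80
After WHERE (1 rows):
users.yr | users.code | users.rank | users.score | items.code | items.price | items.rank | items.amt
8 | X1 | 8 | 9 | Y1 | 50 | 8 | 80
After GROUP BY (1 rows):
items.amt | sum_yr
80 | 8

== RESULT ==
items.amt | sum_yr
80 | 8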